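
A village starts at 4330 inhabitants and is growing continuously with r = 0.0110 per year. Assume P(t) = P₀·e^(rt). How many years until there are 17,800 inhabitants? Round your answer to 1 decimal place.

t ≈ 128.5 years

17800 = 4330 · e^(0.011·t)
t = ln(17800/4330) / 0.011 = ln(4.11085) / 0.011 = 1.41363 / 0.011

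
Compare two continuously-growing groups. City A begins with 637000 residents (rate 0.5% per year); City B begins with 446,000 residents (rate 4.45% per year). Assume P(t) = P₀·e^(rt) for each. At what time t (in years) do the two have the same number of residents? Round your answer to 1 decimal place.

637000·e^(0.005t) = 446000·e^(0.0445t)
637000/446000 = e^((0.0445 − 0.005)t) → ln(1.42825) = 0.0395·t
t = 0.35645 / 0.0395

t ≈ 9.0 years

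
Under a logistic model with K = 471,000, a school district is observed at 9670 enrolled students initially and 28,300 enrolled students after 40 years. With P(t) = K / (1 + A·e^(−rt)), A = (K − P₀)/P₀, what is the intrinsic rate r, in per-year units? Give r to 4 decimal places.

r ≈ 0.0279 per year

A = (471000 − 9670)/9670 = 47.70734
28300 = 471000/(1 + 47.70734·e^(−r·40)) → e^(−40r) = (16.64311 − 1)/47.70734 = 0.327897
r = −ln(0.327897)/40 = 1.11505/40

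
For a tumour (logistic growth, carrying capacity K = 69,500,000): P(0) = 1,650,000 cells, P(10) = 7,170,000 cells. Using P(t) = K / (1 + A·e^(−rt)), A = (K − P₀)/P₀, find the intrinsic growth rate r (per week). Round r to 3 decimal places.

r ≈ 0.155 per week

A = (69500000 − 1650000)/1650000 = 41.12121
7170000 = 69500000/(1 + 41.12121·e^(−r·10)) → e^(−10r) = (9.69317 − 1)/41.12121 = 0.211403
r = −ln(0.211403)/10 = 1.55399/10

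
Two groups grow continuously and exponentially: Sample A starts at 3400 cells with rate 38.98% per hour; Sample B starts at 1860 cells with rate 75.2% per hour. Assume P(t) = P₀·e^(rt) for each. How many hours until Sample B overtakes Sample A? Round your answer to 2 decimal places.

t ≈ 1.67 hours

3400·e^(0.3898t) = 1860·e^(0.752t)
3400/1860 = e^((0.752 − 0.3898)t) → ln(1.82796) = 0.3622·t
t = 0.6032 / 0.3622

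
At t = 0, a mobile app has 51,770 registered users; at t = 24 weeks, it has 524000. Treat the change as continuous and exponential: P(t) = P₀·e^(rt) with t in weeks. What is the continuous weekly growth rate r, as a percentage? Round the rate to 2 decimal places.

524000 = 51770 · e^(r·24)
e^(24r) = 524000/51770 = 10.12169
r = ln(10.12169) / 24 = 2.31468 / 24

r ≈ 9.64% per week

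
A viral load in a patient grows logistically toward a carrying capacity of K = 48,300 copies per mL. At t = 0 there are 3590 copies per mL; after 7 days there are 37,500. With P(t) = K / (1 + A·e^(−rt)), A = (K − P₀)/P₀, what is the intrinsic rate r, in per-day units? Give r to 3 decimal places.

r ≈ 0.538 per day

A = (48300 − 3590)/3590 = 12.45404
37500 = 48300/(1 + 12.45404·e^(−r·7)) → e^(−7r) = (1.288 − 1)/12.45404 = 0.023125
r = −ln(0.023125)/7 = 3.76684/7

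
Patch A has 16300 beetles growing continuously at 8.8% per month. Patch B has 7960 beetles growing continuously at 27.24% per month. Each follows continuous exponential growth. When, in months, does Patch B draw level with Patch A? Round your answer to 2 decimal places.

t ≈ 3.89 months

16300·e^(0.088t) = 7960·e^(0.2724t)
16300/7960 = e^((0.2724 − 0.088)t) → ln(2.04774) = 0.1844·t
t = 0.71674 / 0.1844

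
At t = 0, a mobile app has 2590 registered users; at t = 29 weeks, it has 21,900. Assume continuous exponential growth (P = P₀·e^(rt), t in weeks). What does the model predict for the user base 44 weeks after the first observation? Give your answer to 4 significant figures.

≈ 66,070 registered users

r = ln(21900/2590) / 29 ≈ 0.073615 per week
P(44) = 2590 · e^(0.073615·44) = 2590 · 25.50949 ≈ 66069.58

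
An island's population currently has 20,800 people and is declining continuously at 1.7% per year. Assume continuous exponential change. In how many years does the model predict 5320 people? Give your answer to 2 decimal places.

5320 = 20800 · e^(-0.017·t)
t = ln(5320/20800) / -0.017 = ln(0.25577) / -0.017 = -1.36348 / -0.017

t ≈ 80.20 years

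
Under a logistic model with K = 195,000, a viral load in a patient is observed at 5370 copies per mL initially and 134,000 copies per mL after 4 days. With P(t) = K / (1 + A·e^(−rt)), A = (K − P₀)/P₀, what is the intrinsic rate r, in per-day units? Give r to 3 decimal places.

A = (195000 − 5370)/5370 = 35.31285
134000 = 195000/(1 + 35.31285·e^(−r·4)) → e^(−4r) = (1.45522 − 1)/35.31285 = 0.012891
r = −ln(0.012891)/4 = 4.35121/4

r ≈ 1.088 per day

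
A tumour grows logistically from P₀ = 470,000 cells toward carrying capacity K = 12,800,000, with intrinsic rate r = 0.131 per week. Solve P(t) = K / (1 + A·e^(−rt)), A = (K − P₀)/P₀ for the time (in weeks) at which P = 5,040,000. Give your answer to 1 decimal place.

t ≈ 21.6 weeks

A = (12800000 − 470000)/470000 = 26.23404
5040000 = 12800000/(1 + 26.23404·e^(−0.131t)) → 1 + 26.23404·e^(−0.131t) = 2.53968
e^(−0.131t) = 0.05869 → t = ln(17.0386)/0.131 = 2.83548/0.131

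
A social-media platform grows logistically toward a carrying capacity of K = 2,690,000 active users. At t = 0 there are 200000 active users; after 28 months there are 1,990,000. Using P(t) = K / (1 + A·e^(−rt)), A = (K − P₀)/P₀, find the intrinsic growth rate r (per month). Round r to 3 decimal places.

r ≈ 0.127 per month

A = (2690000 − 200000)/200000 = 12.45
1990000 = 2690000/(1 + 12.45·e^(−r·28)) → e^(−28r) = (1.35176 − 1)/12.45 = 0.028254
r = −ln(0.028254)/28 = 3.56653/28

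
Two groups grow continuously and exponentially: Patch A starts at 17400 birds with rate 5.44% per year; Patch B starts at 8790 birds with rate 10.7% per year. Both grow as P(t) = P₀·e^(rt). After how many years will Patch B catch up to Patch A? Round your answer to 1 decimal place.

t ≈ 13.0 years

17400·e^(0.0544t) = 8790·e^(0.107t)
17400/8790 = e^((0.107 − 0.0544)t) → ln(1.97952) = 0.0526·t
t = 0.68286 / 0.0526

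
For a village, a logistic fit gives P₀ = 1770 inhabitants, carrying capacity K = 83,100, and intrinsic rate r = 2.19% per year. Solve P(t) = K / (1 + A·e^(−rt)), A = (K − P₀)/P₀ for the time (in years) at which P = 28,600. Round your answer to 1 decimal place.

t ≈ 145.3 years

A = (83100 − 1770)/1770 = 45.94915
28600 = 83100/(1 + 45.94915·e^(−0.0219t)) → 1 + 45.94915·e^(−0.0219t) = 2.90559
e^(−0.0219t) = 0.041472 → t = ln(24.11277)/0.0219 = 3.18274/0.0219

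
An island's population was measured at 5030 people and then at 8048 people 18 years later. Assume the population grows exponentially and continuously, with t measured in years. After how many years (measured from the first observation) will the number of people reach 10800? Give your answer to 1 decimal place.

r = ln(8048/5030) / 18 ≈ 0.026111 per year
t = ln(10800/5030) / r = 0.76413 / 0.026111 ≈ 29.264

t ≈ 29.3 years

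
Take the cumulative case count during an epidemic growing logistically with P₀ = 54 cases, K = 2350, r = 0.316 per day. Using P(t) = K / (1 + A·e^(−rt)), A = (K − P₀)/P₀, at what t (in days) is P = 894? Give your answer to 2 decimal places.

t ≈ 10.32 days

A = (2350 − 54)/54 = 42.51852
894 = 2350/(1 + 42.51852·e^(−0.316t)) → 1 + 42.51852·e^(−0.316t) = 2.62864
e^(−0.316t) = 0.038304 → t = ln(26.10684)/0.316 = 3.2622/0.316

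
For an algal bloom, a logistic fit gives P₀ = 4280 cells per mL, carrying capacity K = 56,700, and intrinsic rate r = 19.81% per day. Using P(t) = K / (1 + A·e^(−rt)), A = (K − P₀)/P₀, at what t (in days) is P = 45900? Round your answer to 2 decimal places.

A = (56700 − 4280)/4280 = 12.24766
45900 = 56700/(1 + 12.24766·e^(−0.1981t)) → 1 + 12.24766·e^(−0.1981t) = 1.23529
e^(−0.1981t) = 0.019211 → t = ln(52.05257)/0.1981 = 3.95225/0.1981

t ≈ 19.95 days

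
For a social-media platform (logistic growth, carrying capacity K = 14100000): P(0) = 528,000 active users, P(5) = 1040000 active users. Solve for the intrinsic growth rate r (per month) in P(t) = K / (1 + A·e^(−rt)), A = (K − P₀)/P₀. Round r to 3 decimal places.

A = (14100000 − 528000)/528000 = 25.70455
1040000 = 14100000/(1 + 25.70455·e^(−r·5)) → e^(−5r) = (13.55769 − 1)/25.70455 = 0.48854
r = −ln(0.48854)/5 = 0.71633/5

r ≈ 0.143 per month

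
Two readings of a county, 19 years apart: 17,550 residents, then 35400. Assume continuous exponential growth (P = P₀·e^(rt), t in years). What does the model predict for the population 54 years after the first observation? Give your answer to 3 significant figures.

r = ln(35400/17550) / 19 ≈ 0.036929 per year
P(54) = 17550 · e^(0.036929·54) = 17550 · 7.34622 ≈ 128926.11

≈ 129,000 residents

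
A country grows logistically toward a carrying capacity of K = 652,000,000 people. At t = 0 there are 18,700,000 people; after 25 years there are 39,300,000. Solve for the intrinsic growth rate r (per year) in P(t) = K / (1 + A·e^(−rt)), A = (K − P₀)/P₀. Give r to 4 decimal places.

r ≈ 0.0310 per year

A = (652000000 − 18700000)/18700000 = 33.86631
39300000 = 652000000/(1 + 33.86631·e^(−r·25)) → e^(−25r) = (16.59033 − 1)/33.86631 = 0.460349
r = −ln(0.460349)/25 = 0.77577/25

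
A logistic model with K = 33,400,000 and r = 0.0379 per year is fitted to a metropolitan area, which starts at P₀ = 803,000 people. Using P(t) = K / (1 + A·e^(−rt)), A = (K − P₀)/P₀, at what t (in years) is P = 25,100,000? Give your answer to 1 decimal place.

t ≈ 126.9 years

A = (33400000 − 803000)/803000 = 40.59402
25100000 = 33400000/(1 + 40.59402·e^(−0.0379t)) → 1 + 40.59402·e^(−0.0379t) = 1.33068
e^(−0.0379t) = 0.008146 → t = ln(122.76024)/0.0379 = 4.81023/0.0379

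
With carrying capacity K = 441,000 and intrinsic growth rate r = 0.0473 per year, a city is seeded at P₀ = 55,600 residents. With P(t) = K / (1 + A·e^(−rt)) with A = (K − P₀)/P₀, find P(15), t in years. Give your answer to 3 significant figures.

≈ 100,000 residents

A = (441000 − 55600)/55600 = 6.93165
P(15) = 441000 / (1 + 6.93165·e^(−0.0473·15)) = 441000 / (1 + 6.93165·0.49189)
= 441000 / 4.40961 ≈ 100008.79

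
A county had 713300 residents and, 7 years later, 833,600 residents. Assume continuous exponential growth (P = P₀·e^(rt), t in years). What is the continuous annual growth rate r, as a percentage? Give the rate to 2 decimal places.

833600 = 713300 · e^(r·7)
e^(7r) = 833600/713300 = 1.16865
r = ln(1.16865) / 7 = 0.15585 / 7

r ≈ 2.23% per year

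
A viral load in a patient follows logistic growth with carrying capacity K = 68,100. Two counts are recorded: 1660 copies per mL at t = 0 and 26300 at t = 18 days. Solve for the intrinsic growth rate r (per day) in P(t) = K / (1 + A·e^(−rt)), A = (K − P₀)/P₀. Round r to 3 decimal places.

r ≈ 0.179 per day

A = (68100 − 1660)/1660 = 40.0241
26300 = 68100/(1 + 40.0241·e^(−r·18)) → e^(−18r) = (2.58935 − 1)/40.0241 = 0.03971
r = −ln(0.03971)/18 = 3.22615/18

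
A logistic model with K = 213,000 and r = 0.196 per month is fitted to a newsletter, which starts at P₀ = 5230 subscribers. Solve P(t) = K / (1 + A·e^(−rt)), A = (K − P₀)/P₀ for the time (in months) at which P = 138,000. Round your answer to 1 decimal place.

t ≈ 21.9 months

A = (213000 − 5230)/5230 = 39.72658
138000 = 213000/(1 + 39.72658·e^(−0.196t)) → 1 + 39.72658·e^(−0.196t) = 1.54348
e^(−0.196t) = 0.01368 → t = ln(73.0969)/0.196 = 4.29179/0.196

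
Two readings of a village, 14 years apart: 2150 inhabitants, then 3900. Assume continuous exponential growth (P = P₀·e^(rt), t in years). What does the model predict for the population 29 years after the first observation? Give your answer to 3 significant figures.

≈ 7,380 inhabitants

r = ln(3900/2150) / 14 ≈ 0.042536 per year
P(29) = 2150 · e^(0.042536·29) = 2150 · 3.43341 ≈ 7381.83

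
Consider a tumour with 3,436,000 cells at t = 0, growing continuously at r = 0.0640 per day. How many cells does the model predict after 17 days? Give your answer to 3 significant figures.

≈ 10,200,000 cells

P(17) = 3436000 · e^(0.064·17) = 3436000 · e^(1.088)
= 3436000 · 2.96833 ≈ 10199186.93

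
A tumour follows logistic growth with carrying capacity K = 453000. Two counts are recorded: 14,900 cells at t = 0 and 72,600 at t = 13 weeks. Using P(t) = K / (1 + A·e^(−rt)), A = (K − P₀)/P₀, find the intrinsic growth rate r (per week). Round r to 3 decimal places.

A = (453000 − 14900)/14900 = 29.40268
72600 = 453000/(1 + 29.40268·e^(−r·13)) → e^(−13r) = (6.23967 − 1)/29.40268 = 0.178204
r = −ln(0.178204)/13 = 1.72483/13

r ≈ 0.133 per week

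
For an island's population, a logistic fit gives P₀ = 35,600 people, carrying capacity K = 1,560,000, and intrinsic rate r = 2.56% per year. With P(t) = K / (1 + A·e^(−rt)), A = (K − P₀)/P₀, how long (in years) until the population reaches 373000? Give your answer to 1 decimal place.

A = (1560000 − 35600)/35600 = 42.82022
373000 = 1560000/(1 + 42.82022·e^(−0.0256t)) → 1 + 42.82022·e^(−0.0256t) = 4.18231
e^(−0.0256t) = 0.074318 → t = ln(13.45572)/0.0256 = 2.5994/0.0256

t ≈ 101.5 years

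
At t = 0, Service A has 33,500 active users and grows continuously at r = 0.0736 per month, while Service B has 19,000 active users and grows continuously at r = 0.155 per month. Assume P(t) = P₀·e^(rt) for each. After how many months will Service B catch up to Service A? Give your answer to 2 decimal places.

33500·e^(0.0736t) = 19000·e^(0.155t)
33500/19000 = e^((0.155 − 0.0736)t) → ln(1.76316) = 0.0814·t
t = 0.56711 / 0.0814

t ≈ 6.97 months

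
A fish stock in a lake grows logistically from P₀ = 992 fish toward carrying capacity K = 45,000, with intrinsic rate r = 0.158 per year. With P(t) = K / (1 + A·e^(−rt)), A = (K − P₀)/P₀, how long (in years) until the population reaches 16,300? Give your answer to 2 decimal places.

t ≈ 20.42 years

A = (45000 − 992)/992 = 44.3629
16300 = 45000/(1 + 44.3629·e^(−0.158t)) → 1 + 44.3629·e^(−0.158t) = 2.76074
e^(−0.158t) = 0.039689 → t = ln(25.19566)/0.158 = 3.22667/0.158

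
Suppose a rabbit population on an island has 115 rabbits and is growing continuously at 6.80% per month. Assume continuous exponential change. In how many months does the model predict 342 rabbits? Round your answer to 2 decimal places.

342 = 115 · e^(0.068·t)
t = ln(342/115) / 0.068 = ln(2.97391) / 0.068 = 1.08988 / 0.068

t ≈ 16.03 months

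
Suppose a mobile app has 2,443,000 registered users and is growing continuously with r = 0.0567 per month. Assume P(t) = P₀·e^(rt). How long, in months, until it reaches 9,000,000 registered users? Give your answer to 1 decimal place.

t ≈ 23.0 months

9000000 = 2443000 · e^(0.0567·t)
t = ln(9000000/2443000) / 0.0567 = ln(3.684) / 0.0567 = 1.304 / 0.0567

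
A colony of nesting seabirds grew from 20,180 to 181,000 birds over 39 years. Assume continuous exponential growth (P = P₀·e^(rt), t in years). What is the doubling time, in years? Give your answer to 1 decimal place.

doubling time ≈ 12.3 years

r = ln(181000/20180) / 39 = ln(8.96928) / 39 ≈ 0.056251 per year
doubling time = ln 2 / |r| = 0.69315 / 0.056251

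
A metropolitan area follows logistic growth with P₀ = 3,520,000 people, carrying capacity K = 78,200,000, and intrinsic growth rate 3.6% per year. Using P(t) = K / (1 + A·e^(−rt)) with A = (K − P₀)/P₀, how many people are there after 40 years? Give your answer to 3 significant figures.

A = (78200000 − 3520000)/3520000 = 21.21591
P(40) = 78200000 / (1 + 21.21591·e^(−0.036·40)) = 78200000 / (1 + 21.21591·0.236928)
= 78200000 / 6.02664 ≈ 12975725.89

≈ 13,000,000 people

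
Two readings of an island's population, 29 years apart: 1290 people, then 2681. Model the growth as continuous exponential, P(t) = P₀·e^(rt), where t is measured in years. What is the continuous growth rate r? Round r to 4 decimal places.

2681 = 1290 · e^(r·29)
e^(29r) = 2681/1290 = 2.07829
r = ln(2.07829) / 29 = 0.73155 / 29

r ≈ 0.0252 per year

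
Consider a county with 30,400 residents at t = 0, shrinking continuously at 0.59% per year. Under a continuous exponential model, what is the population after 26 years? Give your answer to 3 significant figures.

P(26) = 30400 · e^(-0.0059·26) = 30400 · e^(-0.1534)
= 30400 · 0.85779 ≈ 26076.71

≈ 26,100 residents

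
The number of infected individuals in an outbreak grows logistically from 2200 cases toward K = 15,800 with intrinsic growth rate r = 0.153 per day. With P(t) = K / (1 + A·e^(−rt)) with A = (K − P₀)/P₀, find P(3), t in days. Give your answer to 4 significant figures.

A = (15800 − 2200)/2200 = 6.18182
P(3) = 15800 / (1 + 6.18182·e^(−0.153·3)) = 15800 / (1 + 6.18182·0.631915)
= 15800 / 4.90639 ≈ 3220.29

≈ 3,220 cases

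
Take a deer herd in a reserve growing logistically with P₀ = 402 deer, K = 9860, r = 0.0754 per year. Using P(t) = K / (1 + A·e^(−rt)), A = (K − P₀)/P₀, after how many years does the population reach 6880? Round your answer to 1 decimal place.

t ≈ 53.0 years

A = (9860 − 402)/402 = 23.52736
6880 = 9860/(1 + 23.52736·e^(−0.0754t)) → 1 + 23.52736·e^(−0.0754t) = 1.43314
e^(−0.0754t) = 0.01841 → t = ln(54.31821)/0.0754 = 3.99486/0.0754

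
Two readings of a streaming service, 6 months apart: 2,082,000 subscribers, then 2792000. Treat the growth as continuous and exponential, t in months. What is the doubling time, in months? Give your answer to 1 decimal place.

r = ln(2792000/2082000) / 6 = ln(1.34102) / 6 ≈ 0.048905 per month
doubling time = ln 2 / |r| = 0.69315 / 0.048905

doubling time ≈ 14.2 months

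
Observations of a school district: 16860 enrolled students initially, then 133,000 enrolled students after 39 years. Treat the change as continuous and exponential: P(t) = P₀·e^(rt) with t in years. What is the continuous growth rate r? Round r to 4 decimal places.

r ≈ 0.0530 per year

133000 = 16860 · e^(r·39)
e^(39r) = 133000/16860 = 7.88849
r = ln(7.88849) / 39 = 2.06541 / 39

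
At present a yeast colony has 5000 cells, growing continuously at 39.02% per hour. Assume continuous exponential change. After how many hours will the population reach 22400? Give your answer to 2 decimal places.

22400 = 5000 · e^(0.3902·t)
t = ln(22400/5000) / 0.3902 = ln(4.48) / 0.3902 = 1.49962 / 0.3902

t ≈ 3.84 hours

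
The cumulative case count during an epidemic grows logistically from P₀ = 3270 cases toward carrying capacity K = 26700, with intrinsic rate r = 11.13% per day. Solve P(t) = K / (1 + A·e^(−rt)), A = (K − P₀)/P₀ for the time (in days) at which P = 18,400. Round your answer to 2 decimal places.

t ≈ 24.85 days

A = (26700 − 3270)/3270 = 7.16514
18400 = 26700/(1 + 7.16514·e^(−0.1113t)) → 1 + 7.16514·e^(−0.1113t) = 1.45109
e^(−0.1113t) = 0.062956 → t = ln(15.88416)/0.1113 = 2.76532/0.1113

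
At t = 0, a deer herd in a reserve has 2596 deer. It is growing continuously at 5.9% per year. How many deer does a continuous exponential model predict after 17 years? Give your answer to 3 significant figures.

P(17) = 2596 · e^(0.059·17) = 2596 · e^(1.003)
= 2596 · 2.72645 ≈ 7077.86

≈ 7,080 deer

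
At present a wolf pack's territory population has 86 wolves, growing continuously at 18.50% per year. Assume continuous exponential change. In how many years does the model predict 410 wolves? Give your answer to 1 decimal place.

410 = 86 · e^(0.185·t)
t = ln(410/86) / 0.185 = ln(4.76744) / 0.185 = 1.56181 / 0.185

t ≈ 8.4 years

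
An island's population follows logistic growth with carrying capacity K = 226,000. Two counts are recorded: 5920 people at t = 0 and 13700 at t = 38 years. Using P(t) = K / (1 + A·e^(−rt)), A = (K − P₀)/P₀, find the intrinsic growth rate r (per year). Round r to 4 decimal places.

A = (226000 − 5920)/5920 = 37.17568
13700 = 226000/(1 + 37.17568·e^(−r·38)) → e^(−38r) = (16.49635 − 1)/37.17568 = 0.416841
r = −ln(0.416841)/38 = 0.87505/38

r ≈ 0.0230 per year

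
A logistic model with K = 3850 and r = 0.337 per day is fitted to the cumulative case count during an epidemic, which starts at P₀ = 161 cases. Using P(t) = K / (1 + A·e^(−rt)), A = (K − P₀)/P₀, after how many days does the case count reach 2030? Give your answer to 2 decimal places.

A = (3850 − 161)/161 = 22.91304
2030 = 3850/(1 + 22.91304·e^(−0.337t)) → 1 + 22.91304·e^(−0.337t) = 1.89655
e^(−0.337t) = 0.039128 → t = ln(25.55686)/0.337 = 3.24091/0.337

t ≈ 9.62 days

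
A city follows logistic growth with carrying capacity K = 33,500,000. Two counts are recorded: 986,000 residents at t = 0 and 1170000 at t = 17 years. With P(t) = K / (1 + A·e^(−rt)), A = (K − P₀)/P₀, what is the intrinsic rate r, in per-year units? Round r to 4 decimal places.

A = (33500000 − 986000)/986000 = 32.97566
1170000 = 33500000/(1 + 32.97566·e^(−r·17)) → e^(−17r) = (28.63248 − 1)/32.97566 = 0.837966
r = −ln(0.837966)/17 = 0.17678/17

r ≈ 0.0104 per year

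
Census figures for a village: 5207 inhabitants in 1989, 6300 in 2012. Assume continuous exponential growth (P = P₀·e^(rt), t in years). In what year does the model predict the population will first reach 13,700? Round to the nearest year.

r = ln(6300/5207) / 23 = 0.19055/23 ≈ 0.008285 per year
t = ln(13700/5207) / r = 0.96739/0.008285 ≈ 116.77 years after 1989

year 2106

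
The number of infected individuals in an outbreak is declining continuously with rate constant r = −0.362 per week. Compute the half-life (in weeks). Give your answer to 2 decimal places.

half-life ≈ 1.91 weeks

half-life = ln(2) / |r| = 0.69315 / 0.362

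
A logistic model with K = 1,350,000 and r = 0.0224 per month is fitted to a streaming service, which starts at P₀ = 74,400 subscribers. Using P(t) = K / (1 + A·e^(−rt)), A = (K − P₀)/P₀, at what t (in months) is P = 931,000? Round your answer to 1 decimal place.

A = (1350000 − 74400)/74400 = 17.14516
931000 = 1350000/(1 + 17.14516·e^(−0.0224t)) → 1 + 17.14516·e^(−0.0224t) = 1.45005
e^(−0.0224t) = 0.02625 → t = ln(38.09581)/0.0224 = 3.6401/0.0224

t ≈ 162.5 months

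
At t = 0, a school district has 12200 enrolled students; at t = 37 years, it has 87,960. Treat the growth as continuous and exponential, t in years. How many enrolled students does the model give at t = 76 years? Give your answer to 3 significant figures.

r = ln(87960/12200) / 37 ≈ 0.05339 per year
P(76) = 12200 · e^(0.05339·76) = 12200 · 57.83958 ≈ 705642.87

≈ 706,000 enrolled students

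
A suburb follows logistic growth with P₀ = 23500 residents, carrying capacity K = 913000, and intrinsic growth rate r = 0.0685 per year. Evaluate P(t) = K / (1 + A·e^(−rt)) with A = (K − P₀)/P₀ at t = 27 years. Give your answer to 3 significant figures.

≈ 131,000 residents

A = (913000 − 23500)/23500 = 37.85106
P(27) = 913000 / (1 + 37.85106·e^(−0.0685·27)) = 913000 / (1 + 37.85106·0.157316)
= 913000 / 6.95457 ≈ 131280.57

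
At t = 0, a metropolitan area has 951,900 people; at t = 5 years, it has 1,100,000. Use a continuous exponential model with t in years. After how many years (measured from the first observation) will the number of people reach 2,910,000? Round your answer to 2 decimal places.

t ≈ 38.64 years

r = ln(1100000/951900) / 5 ≈ 0.028921 per year
t = ln(2910000/951900) / r = 1.11745 / 0.028921 ≈ 38.638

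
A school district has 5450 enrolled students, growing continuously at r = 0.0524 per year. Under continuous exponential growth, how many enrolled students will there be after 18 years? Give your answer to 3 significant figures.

≈ 14,000 enrolled students

P(18) = 5450 · e^(0.0524·18) = 5450 · e^(0.9432)
= 5450 · 2.56819 ≈ 13996.62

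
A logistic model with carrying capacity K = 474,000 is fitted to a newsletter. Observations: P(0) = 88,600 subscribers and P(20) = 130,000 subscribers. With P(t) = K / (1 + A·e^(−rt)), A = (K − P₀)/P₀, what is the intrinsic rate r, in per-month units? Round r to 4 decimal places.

A = (474000 − 88600)/88600 = 4.34989
130000 = 474000/(1 + 4.34989·e^(−r·20)) → e^(−20r) = (3.64615 − 1)/4.34989 = 0.608327
r = −ln(0.608327)/20 = 0.49704/20

r ≈ 0.0249 per month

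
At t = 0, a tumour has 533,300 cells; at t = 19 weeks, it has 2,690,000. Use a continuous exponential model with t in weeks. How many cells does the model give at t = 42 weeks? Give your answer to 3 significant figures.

≈ 19,100,000 cells

r = ln(2690000/533300) / 19 ≈ 0.085169 per week
P(42) = 533300 · e^(0.085169·42) = 533300 · 35.76969 ≈ 19075977.75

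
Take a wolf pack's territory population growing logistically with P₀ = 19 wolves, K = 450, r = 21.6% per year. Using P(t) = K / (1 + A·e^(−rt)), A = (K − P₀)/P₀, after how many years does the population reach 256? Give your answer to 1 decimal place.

t ≈ 15.7 years

A = (450 − 19)/19 = 22.68421
256 = 450/(1 + 22.68421·e^(−0.216t)) → 1 + 22.68421·e^(−0.216t) = 1.75781
e^(−0.216t) = 0.033407 → t = ln(29.9338)/0.216 = 3.39899/0.216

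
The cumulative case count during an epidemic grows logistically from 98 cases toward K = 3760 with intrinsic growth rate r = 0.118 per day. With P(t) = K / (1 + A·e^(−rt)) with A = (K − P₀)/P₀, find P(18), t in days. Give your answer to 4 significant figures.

≈ 687.7 cases

A = (3760 − 98)/98 = 37.36735
P(18) = 3760 / (1 + 37.36735·e^(−0.118·18)) = 3760 / (1 + 37.36735·0.119552)
= 3760 / 5.46736 ≈ 687.72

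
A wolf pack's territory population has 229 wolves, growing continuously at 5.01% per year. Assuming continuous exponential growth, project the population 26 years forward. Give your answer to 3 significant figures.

≈ 842 wolves

P(26) = 229 · e^(0.0501·26) = 229 · e^(1.3026)
= 229 · 3.67885 ≈ 842.46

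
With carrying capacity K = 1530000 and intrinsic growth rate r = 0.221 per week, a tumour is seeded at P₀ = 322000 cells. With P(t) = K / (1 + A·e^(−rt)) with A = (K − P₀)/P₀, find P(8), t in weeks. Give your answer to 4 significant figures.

A = (1530000 − 322000)/322000 = 3.75155
P(8) = 1530000 / (1 + 3.75155·e^(−0.221·8)) = 1530000 / (1 + 3.75155·0.170674)
= 1530000 / 1.64029 ≈ 932760.46

≈ 932,800 cells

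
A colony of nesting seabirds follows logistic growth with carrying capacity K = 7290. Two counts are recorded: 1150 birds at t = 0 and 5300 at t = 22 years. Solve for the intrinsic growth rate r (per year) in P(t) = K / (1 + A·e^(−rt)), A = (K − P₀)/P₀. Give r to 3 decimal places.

A = (7290 − 1150)/1150 = 5.33913
5300 = 7290/(1 + 5.33913·e^(−r·22)) → e^(−22r) = (1.37547 − 1)/5.33913 = 0.070325
r = −ln(0.070325)/22 = 2.65463/22

r ≈ 0.121 per year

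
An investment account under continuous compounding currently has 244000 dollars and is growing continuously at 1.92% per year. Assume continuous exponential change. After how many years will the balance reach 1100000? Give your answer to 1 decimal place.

1100000 = 244000 · e^(0.0192·t)
t = ln(1100000/244000) / 0.0192 = ln(4.5082) / 0.0192 = 1.5059 / 0.0192

t ≈ 78.4 years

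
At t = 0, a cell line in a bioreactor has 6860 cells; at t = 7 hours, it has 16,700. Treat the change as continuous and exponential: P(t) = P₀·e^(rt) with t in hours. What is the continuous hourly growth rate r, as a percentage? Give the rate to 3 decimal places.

16700 = 6860 · e^(r·7)
e^(7r) = 16700/6860 = 2.4344
r = ln(2.4344) / 7 = 0.8897 / 7

r ≈ 12.710% per hour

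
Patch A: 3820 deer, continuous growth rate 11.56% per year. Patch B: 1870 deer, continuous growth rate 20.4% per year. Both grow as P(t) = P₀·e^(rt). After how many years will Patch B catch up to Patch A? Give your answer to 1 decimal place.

3820·e^(0.1156t) = 1870·e^(0.204t)
3820/1870 = e^((0.204 − 0.1156)t) → ln(2.04278) = 0.0884·t
t = 0.71431 / 0.0884

t ≈ 8.1 years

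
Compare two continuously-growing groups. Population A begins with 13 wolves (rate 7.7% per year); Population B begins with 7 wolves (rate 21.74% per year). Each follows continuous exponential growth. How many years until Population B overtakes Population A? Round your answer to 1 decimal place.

13·e^(0.077t) = 7·e^(0.2174t)
13/7 = e^((0.2174 − 0.077)t) → ln(1.85714) = 0.1404·t
t = 0.61904 / 0.1404

t ≈ 4.4 years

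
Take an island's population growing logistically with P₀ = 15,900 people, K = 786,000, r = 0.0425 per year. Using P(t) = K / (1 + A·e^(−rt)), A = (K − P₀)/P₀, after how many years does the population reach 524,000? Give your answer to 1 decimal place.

t ≈ 107.6 years

A = (786000 − 15900)/15900 = 48.43396
524000 = 786000/(1 + 48.43396·e^(−0.0425t)) → 1 + 48.43396·e^(−0.0425t) = 1.5
e^(−0.0425t) = 0.010323 → t = ln(96.86792)/0.0425 = 4.57335/0.0425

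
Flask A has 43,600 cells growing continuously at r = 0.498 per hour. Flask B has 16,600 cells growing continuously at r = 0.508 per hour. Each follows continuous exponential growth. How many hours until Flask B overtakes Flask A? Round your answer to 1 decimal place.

t ≈ 96.6 hours

43600·e^(0.498t) = 16600·e^(0.508t)
43600/16600 = e^((0.508 − 0.498)t) → ln(2.62651) = 0.01·t
t = 0.96565 / 0.01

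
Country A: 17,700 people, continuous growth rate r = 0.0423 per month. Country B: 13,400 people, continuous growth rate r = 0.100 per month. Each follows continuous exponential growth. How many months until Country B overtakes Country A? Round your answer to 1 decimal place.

17700·e^(0.0423t) = 13400·e^(0.1t)
17700/13400 = e^((0.1 − 0.0423)t) → ln(1.3209) = 0.0577·t
t = 0.27831 / 0.0577

t ≈ 4.8 months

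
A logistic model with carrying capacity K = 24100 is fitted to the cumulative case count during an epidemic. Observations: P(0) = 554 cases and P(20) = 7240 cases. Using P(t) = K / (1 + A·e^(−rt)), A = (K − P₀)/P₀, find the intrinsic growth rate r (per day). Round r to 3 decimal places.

r ≈ 0.145 per day

A = (24100 − 554)/554 = 42.50181
7240 = 24100/(1 + 42.50181·e^(−r·20)) → e^(−20r) = (3.32873 − 1)/42.50181 = 0.054791
r = −ln(0.054791)/20 = 2.90422/20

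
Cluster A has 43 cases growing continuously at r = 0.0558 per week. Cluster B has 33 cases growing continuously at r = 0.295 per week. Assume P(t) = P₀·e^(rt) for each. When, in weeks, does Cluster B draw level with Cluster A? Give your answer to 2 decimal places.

43·e^(0.0558t) = 33·e^(0.295t)
43/33 = e^((0.295 − 0.0558)t) → ln(1.30303) = 0.2392·t
t = 0.26469 / 0.2392

t ≈ 1.11 weeks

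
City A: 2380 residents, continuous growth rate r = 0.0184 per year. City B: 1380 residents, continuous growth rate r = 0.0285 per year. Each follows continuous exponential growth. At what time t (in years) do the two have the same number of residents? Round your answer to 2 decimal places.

2380·e^(0.0184t) = 1380·e^(0.0285t)
2380/1380 = e^((0.0285 − 0.0184)t) → ln(1.72464) = 0.0101·t
t = 0.54502 / 0.0101

t ≈ 53.96 years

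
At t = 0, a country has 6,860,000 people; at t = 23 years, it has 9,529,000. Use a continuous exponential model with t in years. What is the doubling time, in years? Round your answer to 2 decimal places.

doubling time ≈ 48.51 years

r = ln(9529000/6860000) / 23 = ln(1.38907) / 23 ≈ 0.014288 per year
doubling time = ln 2 / |r| = 0.69315 / 0.014288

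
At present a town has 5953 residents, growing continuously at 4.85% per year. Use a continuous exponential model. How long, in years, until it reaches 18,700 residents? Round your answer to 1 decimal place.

18700 = 5953 · e^(0.0485·t)
t = ln(18700/5953) / 0.0485 = ln(3.14127) / 0.0485 = 1.14463 / 0.0485

t ≈ 23.6 years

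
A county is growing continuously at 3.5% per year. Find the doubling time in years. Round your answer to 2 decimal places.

doubling time ≈ 19.80 years

doubling time = ln(2) / |r| = 0.69315 / 0.035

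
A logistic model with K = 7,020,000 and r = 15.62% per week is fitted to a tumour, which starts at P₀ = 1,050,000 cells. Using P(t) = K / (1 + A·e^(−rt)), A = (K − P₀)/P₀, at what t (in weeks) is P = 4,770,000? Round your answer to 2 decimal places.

A = (7020000 − 1050000)/1050000 = 5.68571
4770000 = 7020000/(1 + 5.68571·e^(−0.1562t)) → 1 + 5.68571·e^(−0.1562t) = 1.4717
e^(−0.1562t) = 0.082962 → t = ln(12.05371)/0.1562 = 2.48937/0.1562

t ≈ 15.94 weeks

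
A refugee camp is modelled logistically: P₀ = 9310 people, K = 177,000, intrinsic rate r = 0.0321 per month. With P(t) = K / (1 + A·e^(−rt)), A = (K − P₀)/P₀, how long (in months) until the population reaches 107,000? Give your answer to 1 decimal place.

A = (177000 − 9310)/9310 = 18.01182
107000 = 177000/(1 + 18.01182·e^(−0.0321t)) → 1 + 18.01182·e^(−0.0321t) = 1.65421
e^(−0.0321t) = 0.036321 → t = ln(27.53235)/0.0321 = 3.31536/0.0321

t ≈ 103.3 months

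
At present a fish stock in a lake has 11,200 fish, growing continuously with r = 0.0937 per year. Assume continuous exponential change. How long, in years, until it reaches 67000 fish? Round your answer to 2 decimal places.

67000 = 11200 · e^(0.0937·t)
t = ln(67000/11200) / 0.0937 = ln(5.98214) / 0.0937 = 1.78878 / 0.0937

t ≈ 19.09 years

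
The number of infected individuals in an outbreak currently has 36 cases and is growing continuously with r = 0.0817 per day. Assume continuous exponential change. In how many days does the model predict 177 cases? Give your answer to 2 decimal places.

t ≈ 19.49 days

177 = 36 · e^(0.0817·t)
t = ln(177/36) / 0.0817 = ln(4.91667) / 0.0817 = 1.59263 / 0.0817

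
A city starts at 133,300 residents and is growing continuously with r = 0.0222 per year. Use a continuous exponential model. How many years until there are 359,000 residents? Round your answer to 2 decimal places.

t ≈ 44.63 years

359000 = 133300 · e^(0.0222·t)
t = ln(359000/133300) / 0.0222 = ln(2.69317) / 0.0222 = 0.99072 / 0.0222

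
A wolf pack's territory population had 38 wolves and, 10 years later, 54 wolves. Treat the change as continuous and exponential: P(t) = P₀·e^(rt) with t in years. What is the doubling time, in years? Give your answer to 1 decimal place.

r = ln(54/38) / 10 = ln(1.42105) / 10 ≈ 0.03514 per year
doubling time = ln 2 / |r| = 0.69315 / 0.03514

doubling time ≈ 19.7 years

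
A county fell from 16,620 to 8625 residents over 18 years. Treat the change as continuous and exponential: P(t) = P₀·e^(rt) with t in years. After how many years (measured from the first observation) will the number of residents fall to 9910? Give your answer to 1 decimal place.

t ≈ 14.2 years

r = ln(8625/16620) / 18 ≈ -0.036441 per year
t = ln(9910/16620) / r = -0.51706 / -0.036441 ≈ 14.189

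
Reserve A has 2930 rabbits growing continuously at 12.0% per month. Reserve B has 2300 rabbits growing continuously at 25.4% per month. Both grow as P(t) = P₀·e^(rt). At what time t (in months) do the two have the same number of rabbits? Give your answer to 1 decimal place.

2930·e^(0.12t) = 2300·e^(0.254t)
2930/2300 = e^((0.254 − 0.12)t) → ln(1.27391) = 0.134·t
t = 0.24209 / 0.134

t ≈ 1.8 months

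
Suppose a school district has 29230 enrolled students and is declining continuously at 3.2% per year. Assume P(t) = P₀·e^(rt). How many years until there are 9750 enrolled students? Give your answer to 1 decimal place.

9750 = 29230 · e^(-0.032·t)
t = ln(9750/29230) / -0.032 = ln(0.33356) / -0.032 = -1.09793 / -0.032

t ≈ 34.3 years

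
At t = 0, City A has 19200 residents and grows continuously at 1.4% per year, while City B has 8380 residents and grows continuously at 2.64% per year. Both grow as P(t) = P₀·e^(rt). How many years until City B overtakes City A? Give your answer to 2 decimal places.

t ≈ 66.86 years

19200·e^(0.014t) = 8380·e^(0.0264t)
19200/8380 = e^((0.0264 − 0.014)t) → ln(2.29117) = 0.0124·t
t = 0.82906 / 0.0124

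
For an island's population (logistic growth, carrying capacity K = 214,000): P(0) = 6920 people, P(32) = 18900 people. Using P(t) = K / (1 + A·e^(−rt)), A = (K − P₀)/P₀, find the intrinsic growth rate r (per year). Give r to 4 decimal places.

A = (214000 − 6920)/6920 = 29.92486
18900 = 214000/(1 + 29.92486·e^(−r·32)) → e^(−32r) = (11.32275 − 1)/29.92486 = 0.344956
r = −ln(0.344956)/32 = 1.06434/32

r ≈ 0.0333 per year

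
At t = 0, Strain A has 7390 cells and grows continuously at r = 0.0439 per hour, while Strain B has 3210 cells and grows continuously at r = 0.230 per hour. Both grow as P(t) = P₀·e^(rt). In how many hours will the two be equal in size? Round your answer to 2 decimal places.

t ≈ 4.48 hours

7390·e^(0.0439t) = 3210·e^(0.23t)
7390/3210 = e^((0.23 − 0.0439)t) → ln(2.30218) = 0.1861·t
t = 0.83386 / 0.1861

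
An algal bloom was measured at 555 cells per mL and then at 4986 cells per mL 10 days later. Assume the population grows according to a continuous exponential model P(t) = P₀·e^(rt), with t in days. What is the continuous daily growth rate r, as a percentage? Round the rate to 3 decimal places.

r ≈ 21.954% per day

4986 = 555 · e^(r·10)
e^(10r) = 4986/555 = 8.98378
r = ln(8.98378) / 10 = 2.19542 / 10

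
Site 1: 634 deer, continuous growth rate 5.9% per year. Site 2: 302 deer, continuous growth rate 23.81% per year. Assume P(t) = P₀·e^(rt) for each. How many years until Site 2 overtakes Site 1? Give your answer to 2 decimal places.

634·e^(0.059t) = 302·e^(0.2381t)
634/302 = e^((0.2381 − 0.059)t) → ln(2.09934) = 0.1791·t
t = 0.74162 / 0.1791

t ≈ 4.14 years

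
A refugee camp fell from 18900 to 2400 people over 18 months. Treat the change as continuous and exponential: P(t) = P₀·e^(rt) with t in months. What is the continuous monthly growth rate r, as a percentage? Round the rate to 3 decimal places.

2400 = 18900 · e^(r·18)
e^(18r) = 2400/18900 = 0.12698
r = ln(0.12698) / 18 = -2.06369 / 18

r ≈ -11.465% per month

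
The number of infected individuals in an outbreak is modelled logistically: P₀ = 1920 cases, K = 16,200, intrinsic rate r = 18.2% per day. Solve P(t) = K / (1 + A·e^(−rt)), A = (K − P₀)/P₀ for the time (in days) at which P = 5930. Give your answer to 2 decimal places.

t ≈ 8.01 days

A = (16200 − 1920)/1920 = 7.4375
5930 = 16200/(1 + 7.4375·e^(−0.182t)) → 1 + 7.4375·e^(−0.182t) = 2.73187
e^(−0.182t) = 0.232857 → t = ln(4.29449)/0.182 = 1.45733/0.182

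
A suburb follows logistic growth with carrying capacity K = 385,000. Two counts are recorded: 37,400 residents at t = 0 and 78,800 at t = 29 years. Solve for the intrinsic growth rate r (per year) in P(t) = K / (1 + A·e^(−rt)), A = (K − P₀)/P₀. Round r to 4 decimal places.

r ≈ 0.0301 per year

A = (385000 − 37400)/37400 = 9.29412
78800 = 385000/(1 + 9.29412·e^(−r·29)) → e^(−29r) = (4.88579 − 1)/9.29412 = 0.418091
r = −ln(0.418091)/29 = 0.87206/29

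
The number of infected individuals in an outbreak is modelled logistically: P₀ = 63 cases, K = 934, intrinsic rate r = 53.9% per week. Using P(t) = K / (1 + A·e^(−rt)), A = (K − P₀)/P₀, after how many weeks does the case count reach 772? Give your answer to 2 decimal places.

A = (934 − 63)/63 = 13.8254
772 = 934/(1 + 13.8254·e^(−0.539t)) → 1 + 13.8254·e^(−0.539t) = 1.20984
e^(−0.539t) = 0.015178 → t = ln(65.88399)/0.539 = 4.1879/0.539

t ≈ 7.77 weeks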